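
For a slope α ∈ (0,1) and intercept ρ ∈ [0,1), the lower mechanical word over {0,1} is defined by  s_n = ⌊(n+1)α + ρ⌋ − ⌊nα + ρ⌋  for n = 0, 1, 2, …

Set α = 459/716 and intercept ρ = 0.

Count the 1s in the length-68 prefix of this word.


#1s = Σ_{n=0}^{67} s_n = Σ_{n=0}^{67} (⌊(n+1)α+ρ⌋ − ⌊nα+ρ⌋)
the sum telescopes: every ⌊nα+ρ⌋ with 0 < n < 68 appears once with + and once with −, leaving ⌊68α+ρ⌋ − ⌊0·α+ρ⌋
68α + ρ = (68·459) / 716 = 31212/716
ρ = 0/716
⌊31212/716⌋ = 43,  ⌊0/716⌋ = 0
#1s = 43 − 0 = 43

43


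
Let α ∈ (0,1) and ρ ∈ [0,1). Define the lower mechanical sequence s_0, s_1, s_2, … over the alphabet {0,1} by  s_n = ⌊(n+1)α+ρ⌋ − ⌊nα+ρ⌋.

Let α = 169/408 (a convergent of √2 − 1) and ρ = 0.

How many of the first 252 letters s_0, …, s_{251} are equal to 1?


104

#1s = Σ_{n=0}^{251} s_n = Σ_{n=0}^{251} (⌊(n+1)α+ρ⌋ − ⌊nα+ρ⌋)
the sum telescopes: every ⌊nα+ρ⌋ with 0 < n < 252 appears once with + and once with −, leaving ⌊252α+ρ⌋ − ⌊0·α+ρ⌋
252α + ρ = (252·169) / 408 = 42588/408
ρ = 0/408
⌊42588/408⌋ = 104,  ⌊0/408⌋ = 0
#1s = 104 − 0 = 104


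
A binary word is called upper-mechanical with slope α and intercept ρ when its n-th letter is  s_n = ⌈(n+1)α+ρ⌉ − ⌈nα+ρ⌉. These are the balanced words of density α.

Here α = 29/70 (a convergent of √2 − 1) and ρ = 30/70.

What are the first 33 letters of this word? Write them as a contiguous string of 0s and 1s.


n=0: ⌈(1·29+30)/70⌉ − ⌈(0·29+30)/70⌉ = ⌈59/70⌉ − ⌈30/70⌉ = 1 − 1 = 0
n=1: ⌈(2·29+30)/70⌉ − ⌈(1·29+30)/70⌉ = ⌈88/70⌉ − ⌈59/70⌉ = 2 − 1 = 1
n=2: ⌈(3·29+30)/70⌉ − ⌈(2·29+30)/70⌉ = ⌈117/70⌉ − ⌈88/70⌉ = 2 − 2 = 0
n=3: ⌈(4·29+30)/70⌉ − ⌈(3·29+30)/70⌉ = ⌈146/70⌉ − ⌈117/70⌉ = 3 − 2 = 1
n=4: ⌈(5·29+30)/70⌉ − ⌈(4·29+30)/70⌉ = ⌈175/70⌉ − ⌈146/70⌉ = 3 − 3 = 0
n=5: ⌈(6·29+30)/70⌉ − ⌈(5·29+30)/70⌉ = ⌈204/70⌉ − ⌈175/70⌉ = 3 − 3 = 0
n=6: ⌈(7·29+30)/70⌉ − ⌈(6·29+30)/70⌉ = ⌈233/70⌉ − ⌈204/70⌉ = 4 − 3 = 1
n=7: ⌈(8·29+30)/70⌉ − ⌈(7·29+30)/70⌉ = ⌈262/70⌉ − ⌈233/70⌉ = 4 − 4 = 0
n=8: ⌈(9·29+30)/70⌉ − ⌈(8·29+30)/70⌉ = ⌈291/70⌉ − ⌈262/70⌉ = 5 − 4 = 1
n=9: ⌈(10·29+30)/70⌉ − ⌈(9·29+30)/70⌉ = ⌈320/70⌉ − ⌈291/70⌉ = 5 − 5 = 0
n=10: ⌈(11·29+30)/70⌉ − ⌈(10·29+30)/70⌉ = ⌈349/70⌉ − ⌈320/70⌉ = 5 − 5 = 0
n=11: ⌈(12·29+30)/70⌉ − ⌈(11·29+30)/70⌉ = ⌈378/70⌉ − ⌈349/70⌉ = 6 − 5 = 1
n=12: ⌈(13·29+30)/70⌉ − ⌈(12·29+30)/70⌉ = ⌈407/70⌉ − ⌈378/70⌉ = 6 − 6 = 0
n=13: ⌈(14·29+30)/70⌉ − ⌈(13·29+30)/70⌉ = ⌈436/70⌉ − ⌈407/70⌉ = 7 − 6 = 1
n=14: ⌈(15·29+30)/70⌉ − ⌈(14·29+30)/70⌉ = ⌈465/70⌉ − ⌈436/70⌉ = 7 − 7 = 0
n=15: ⌈(16·29+30)/70⌉ − ⌈(15·29+30)/70⌉ = ⌈494/70⌉ − ⌈465/70⌉ = 8 − 7 = 1
n=16: ⌈(17·29+30)/70⌉ − ⌈(16·29+30)/70⌉ = ⌈523/70⌉ − ⌈494/70⌉ = 8 − 8 = 0
n=17: ⌈(18·29+30)/70⌉ − ⌈(17·29+30)/70⌉ = ⌈552/70⌉ − ⌈523/70⌉ = 8 − 8 = 0
n=18: ⌈(19·29+30)/70⌉ − ⌈(18·29+30)/70⌉ = ⌈581/70⌉ − ⌈552/70⌉ = 9 − 8 = 1
n=19: ⌈(20·29+30)/70⌉ − ⌈(19·29+30)/70⌉ = ⌈610/70⌉ − ⌈581/70⌉ = 9 − 9 = 0
n=20: ⌈(21·29+30)/70⌉ − ⌈(20·29+30)/70⌉ = ⌈639/70⌉ − ⌈610/70⌉ = 10 − 9 = 1
n=21: ⌈(22·29+30)/70⌉ − ⌈(21·29+30)/70⌉ = ⌈668/70⌉ − ⌈639/70⌉ = 10 − 10 = 0
n=22: ⌈(23·29+30)/70⌉ − ⌈(22·29+30)/70⌉ = ⌈697/70⌉ − ⌈668/70⌉ = 10 − 10 = 0
n=23: ⌈(24·29+30)/70⌉ − ⌈(23·29+30)/70⌉ = ⌈726/70⌉ − ⌈697/70⌉ = 11 − 10 = 1
n=24: ⌈(25·29+30)/70⌉ − ⌈(24·29+30)/70⌉ = ⌈755/70⌉ − ⌈726/70⌉ = 11 − 11 = 0
n=25: ⌈(26·29+30)/70⌉ − ⌈(25·29+30)/70⌉ = ⌈784/70⌉ − ⌈755/70⌉ = 12 − 11 = 1
n=26: ⌈(27·29+30)/70⌉ − ⌈(26·29+30)/70⌉ = ⌈813/70⌉ − ⌈784/70⌉ = 12 − 12 = 0
n=27: ⌈(28·29+30)/70⌉ − ⌈(27·29+30)/70⌉ = ⌈842/70⌉ − ⌈813/70⌉ = 13 − 12 = 1
n=28: ⌈(29·29+30)/70⌉ − ⌈(28·29+30)/70⌉ = ⌈871/70⌉ − ⌈842/70⌉ = 13 − 13 = 0
n=29: ⌈(30·29+30)/70⌉ − ⌈(29·29+30)/70⌉ = ⌈900/70⌉ − ⌈871/70⌉ = 13 − 13 = 0
n=30: ⌈(31·29+30)/70⌉ − ⌈(30·29+30)/70⌉ = ⌈929/70⌉ − ⌈900/70⌉ = 14 − 13 = 1
n=31: ⌈(32·29+30)/70⌉ − ⌈(31·29+30)/70⌉ = ⌈958/70⌉ − ⌈929/70⌉ = 14 − 14 = 0
n=32: ⌈(33·29+30)/70⌉ − ⌈(32·29+30)/70⌉ = ⌈987/70⌉ − ⌈958/70⌉ = 15 − 14 = 1

010100101001010100101001010100101


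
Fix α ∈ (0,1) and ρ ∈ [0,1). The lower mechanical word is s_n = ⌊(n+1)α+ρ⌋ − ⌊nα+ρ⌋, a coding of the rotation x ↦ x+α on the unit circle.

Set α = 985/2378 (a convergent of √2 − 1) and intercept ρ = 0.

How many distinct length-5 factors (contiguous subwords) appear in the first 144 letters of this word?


6

t_n = ⌊(n·985)/2378⌋ for n = 0 … 144:
  n=0…9: ⌊0/2378⌋=0 ⌊985/2378⌋=0 ⌊1970/2378⌋=0 ⌊2955/2378⌋=1 ⌊3940/2378⌋=1 ⌊4925/2378⌋=2 ⌊5910/2378⌋=2 ⌊6895/2378⌋=2 ⌊7880/2378⌋=3 ⌊8865/2378⌋=3
  n=10…19: ⌊9850/2378⌋=4 ⌊10835/2378⌋=4 ⌊11820/2378⌋=4 ⌊12805/2378⌋=5 ⌊13790/2378⌋=5 ⌊14775/2378⌋=6 ⌊15760/2378⌋=6 ⌊16745/2378⌋=7 ⌊17730/2378⌋=7 ⌊18715/2378⌋=7
  n=20…29: ⌊19700/2378⌋=8 ⌊20685/2378⌋=8 ⌊21670/2378⌋=9 ⌊22655/2378⌋=9 ⌊23640/2378⌋=9 ⌊24625/2378⌋=10 ⌊25610/2378⌋=10 ⌊26595/2378⌋=11 ⌊27580/2378⌋=11 ⌊28565/2378⌋=12
  n=30…39: ⌊29550/2378⌋=12 ⌊30535/2378⌋=12 ⌊31520/2378⌋=13 ⌊32505/2378⌋=13 ⌊33490/2378⌋=14 ⌊34475/2378⌋=14 ⌊35460/2378⌋=14 ⌊36445/2378⌋=15 ⌊37430/2378⌋=15 ⌊38415/2378⌋=16
  n=40…49: ⌊39400/2378⌋=16 ⌊40385/2378⌋=16 ⌊41370/2378⌋=17 ⌊42355/2378⌋=17 ⌊43340/2378⌋=18 ⌊44325/2378⌋=18 ⌊45310/2378⌋=19 ⌊46295/2378⌋=19 ⌊47280/2378⌋=19 ⌊48265/2378⌋=20
  n=50…59: ⌊49250/2378⌋=20 ⌊50235/2378⌋=21 ⌊51220/2378⌋=21 ⌊52205/2378⌋=21 ⌊53190/2378⌋=22 ⌊54175/2378⌋=22 ⌊55160/2378⌋=23 ⌊56145/2378⌋=23 ⌊57130/2378⌋=24 ⌊58115/2378⌋=24
  n=60…69: ⌊59100/2378⌋=24 ⌊60085/2378⌋=25 ⌊61070/2378⌋=25 ⌊62055/2378⌋=26 ⌊63040/2378⌋=26 ⌊64025/2378⌋=26 ⌊65010/2378⌋=27 ⌊65995/2378⌋=27 ⌊66980/2378⌋=28 ⌊67965/2378⌋=28
  n=70…79: ⌊68950/2378⌋=28 ⌊69935/2378⌋=29 ⌊70920/2378⌋=29 ⌊71905/2378⌋=30 ⌊72890/2378⌋=30 ⌊73875/2378⌋=31 ⌊74860/2378⌋=31 ⌊75845/2378⌋=31 ⌊76830/2378⌋=32 ⌊77815/2378⌋=32
  n=80…89: ⌊78800/2378⌋=33 ⌊79785/2378⌋=33 ⌊80770/2378⌋=33 ⌊81755/2378⌋=34 ⌊82740/2378⌋=34 ⌊83725/2378⌋=35 ⌊84710/2378⌋=35 ⌊85695/2378⌋=36 ⌊86680/2378⌋=36 ⌊87665/2378⌋=36
  n=90…99: ⌊88650/2378⌋=37 ⌊89635/2378⌋=37 ⌊90620/2378⌋=38 ⌊91605/2378⌋=38 ⌊92590/2378⌋=38 ⌊93575/2378⌋=39 ⌊94560/2378⌋=39 ⌊95545/2378⌋=40 ⌊96530/2378⌋=40 ⌊97515/2378⌋=41
  n=100…109: ⌊98500/2378⌋=41 ⌊99485/2378⌋=41 ⌊100470/2378⌋=42 ⌊101455/2378⌋=42 ⌊102440/2378⌋=43 ⌊103425/2378⌋=43 ⌊104410/2378⌋=43 ⌊105395/2378⌋=44 ⌊106380/2378⌋=44 ⌊107365/2378⌋=45
  n=110…119: ⌊108350/2378⌋=45 ⌊109335/2378⌋=45 ⌊110320/2378⌋=46 ⌊111305/2378⌋=46 ⌊112290/2378⌋=47 ⌊113275/2378⌋=47 ⌊114260/2378⌋=48 ⌊115245/2378⌋=48 ⌊116230/2378⌋=48 ⌊117215/2378⌋=49
  n=120…129: ⌊118200/2378⌋=49 ⌊119185/2378⌋=50 ⌊120170/2378⌋=50 ⌊121155/2378⌋=50 ⌊122140/2378⌋=51 ⌊123125/2378⌋=51 ⌊124110/2378⌋=52 ⌊125095/2378⌋=52 ⌊126080/2378⌋=53 ⌊127065/2378⌋=53
  n=130…139: ⌊128050/2378⌋=53 ⌊129035/2378⌋=54 ⌊130020/2378⌋=54 ⌊131005/2378⌋=55 ⌊131990/2378⌋=55 ⌊132975/2378⌋=55 ⌊133960/2378⌋=56 ⌊134945/2378⌋=56 ⌊135930/2378⌋=57 ⌊136915/2378⌋=57
  n=140…144: ⌊137900/2378⌋=57 ⌊138885/2378⌋=58 ⌊139870/2378⌋=58 ⌊140855/2378⌋=59 ⌊141840/2378⌋=59
s_n = t_(n+1) − t_n for n = 0 … 143 gives
prefix = 001010010100101010010100101010010100101001010100101001010100101001010010101001010010101001010010101001010010100101010010100101010010100101001010
slide a length-5 window over [0..4] … [139..143] (140 windows); first occurrence of each distinct factor:
  [  0..  4] 00101
  [  1..  5] 01010
  [  2..  6] 10100
  [  3..  7] 01001
  [  4..  8] 10010
  [ 12.. 16] 10101
  (the other 134 windows repeat one of these)
distinct factors: {00101, 01001, 01010, 10010, 10100, 10101}
count = 6  (Sturmian bound for length 5 is 6)


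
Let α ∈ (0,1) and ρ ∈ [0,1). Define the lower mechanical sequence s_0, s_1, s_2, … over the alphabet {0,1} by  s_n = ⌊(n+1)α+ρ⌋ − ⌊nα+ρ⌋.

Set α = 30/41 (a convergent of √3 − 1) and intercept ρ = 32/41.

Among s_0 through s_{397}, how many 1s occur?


292

#1s = Σ_{n=0}^{397} s_n = Σ_{n=0}^{397} (⌊(n+1)α+ρ⌋ − ⌊nα+ρ⌋)
the sum telescopes: every ⌊nα+ρ⌋ with 0 < n < 398 appears once with + and once with −, leaving ⌊398α+ρ⌋ − ⌊0·α+ρ⌋
398α + ρ = (398·30 + 32) / 41 = 11972/41
ρ = 32/41
⌊11972/41⌋ = 292,  ⌊32/41⌋ = 0
#1s = 292 − 0 = 292


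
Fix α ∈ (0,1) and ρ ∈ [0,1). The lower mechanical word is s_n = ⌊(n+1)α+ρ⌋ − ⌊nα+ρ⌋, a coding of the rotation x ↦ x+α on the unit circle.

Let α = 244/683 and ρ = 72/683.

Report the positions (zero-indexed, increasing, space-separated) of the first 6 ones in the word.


2 5 8 10 13 16

n=0: ⌊316/683⌋−⌊72/683⌋ = 0−0 = 0
n=1: ⌊560/683⌋−⌊316/683⌋ = 0−0 = 0
n=2: ⌊804/683⌋−⌊560/683⌋ = 1−0 = 1  ← one
n=3: ⌊1048/683⌋−⌊804/683⌋ = 1−1 = 0
n=4: ⌊1292/683⌋−⌊1048/683⌋ = 1−1 = 0
n=5: ⌊1536/683⌋−⌊1292/683⌋ = 2−1 = 1  ← one
n=6: ⌊1780/683⌋−⌊1536/683⌋ = 2−2 = 0
n=7: ⌊2024/683⌋−⌊1780/683⌋ = 2−2 = 0
n=8: ⌊2268/683⌋−⌊2024/683⌋ = 3−2 = 1  ← one
n=9: ⌊2512/683⌋−⌊2268/683⌋ = 3−3 = 0
n=10: ⌊2756/683⌋−⌊2512/683⌋ = 4−3 = 1  ← one
n=11: ⌊3000/683⌋−⌊2756/683⌋ = 4−4 = 0
n=12: ⌊3244/683⌋−⌊3000/683⌋ = 4−4 = 0
n=13: ⌊3488/683⌋−⌊3244/683⌋ = 5−4 = 1  ← one
n=14: ⌊3732/683⌋−⌊3488/683⌋ = 5−5 = 0
n=15: ⌊3976/683⌋−⌊3732/683⌋ = 5−5 = 0
n=16: ⌊4220/683⌋−⌊3976/683⌋ = 6−5 = 1  ← one
positions of the first 6 ones: 2 5 8 10 13 16


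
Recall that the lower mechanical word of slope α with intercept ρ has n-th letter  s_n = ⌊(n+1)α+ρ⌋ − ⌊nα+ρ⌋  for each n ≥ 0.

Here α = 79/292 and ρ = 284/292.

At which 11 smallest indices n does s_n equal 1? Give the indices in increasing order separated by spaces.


n=0: ⌊363/292⌋−⌊284/292⌋ = 1−0 = 1  ← one
n=1: ⌊442/292⌋−⌊363/292⌋ = 1−1 = 0
n=2: ⌊521/292⌋−⌊442/292⌋ = 1−1 = 0
n=3: ⌊600/292⌋−⌊521/292⌋ = 2−1 = 1  ← one
n=4: ⌊679/292⌋−⌊600/292⌋ = 2−2 = 0
n=5: ⌊758/292⌋−⌊679/292⌋ = 2−2 = 0
n=6: ⌊837/292⌋−⌊758/292⌋ = 2−2 = 0
n=7: ⌊916/292⌋−⌊837/292⌋ = 3−2 = 1  ← one
n=8: ⌊995/292⌋−⌊916/292⌋ = 3−3 = 0
n=9: ⌊1074/292⌋−⌊995/292⌋ = 3−3 = 0
n=10: ⌊1153/292⌋−⌊1074/292⌋ = 3−3 = 0
n=11: ⌊1232/292⌋−⌊1153/292⌋ = 4−3 = 1  ← one
n=12: ⌊1311/292⌋−⌊1232/292⌋ = 4−4 = 0
n=13: ⌊1390/292⌋−⌊1311/292⌋ = 4−4 = 0
n=14: ⌊1469/292⌋−⌊1390/292⌋ = 5−4 = 1  ← one
n=15: ⌊1548/292⌋−⌊1469/292⌋ = 5−5 = 0
n=16: ⌊1627/292⌋−⌊1548/292⌋ = 5−5 = 0
n=17: ⌊1706/292⌋−⌊1627/292⌋ = 5−5 = 0
n=18: ⌊1785/292⌋−⌊1706/292⌋ = 6−5 = 1  ← one
n=19: ⌊1864/292⌋−⌊1785/292⌋ = 6−6 = 0
n=20: ⌊1943/292⌋−⌊1864/292⌋ = 6−6 = 0
n=21: ⌊2022/292⌋−⌊1943/292⌋ = 6−6 = 0
n=22: ⌊2101/292⌋−⌊2022/292⌋ = 7−6 = 1  ← one
n=23: ⌊2180/292⌋−⌊2101/292⌋ = 7−7 = 0
n=24: ⌊2259/292⌋−⌊2180/292⌋ = 7−7 = 0
n=25: ⌊2338/292⌋−⌊2259/292⌋ = 8−7 = 1  ← one
n=26: ⌊2417/292⌋−⌊2338/292⌋ = 8−8 = 0
n=27: ⌊2496/292⌋−⌊2417/292⌋ = 8−8 = 0
n=28: ⌊2575/292⌋−⌊2496/292⌋ = 8−8 = 0
n=29: ⌊2654/292⌋−⌊2575/292⌋ = 9−8 = 1  ← one
n=30: ⌊2733/292⌋−⌊2654/292⌋ = 9−9 = 0
n=31: ⌊2812/292⌋−⌊2733/292⌋ = 9−9 = 0
n=32: ⌊2891/292⌋−⌊2812/292⌋ = 9−9 = 0
n=33: ⌊2970/292⌋−⌊2891/292⌋ = 10−9 = 1  ← one
n=34: ⌊3049/292⌋−⌊2970/292⌋ = 10−10 = 0
n=35: ⌊3128/292⌋−⌊3049/292⌋ = 10−10 = 0
n=36: ⌊3207/292⌋−⌊3128/292⌋ = 10−10 = 0
n=37: ⌊3286/292⌋−⌊3207/292⌋ = 11−10 = 1  ← one
positions of the first 11 ones: 0 3 7 11 14 18 22 25 29 33 37

0 3 7 11 14 18 22 25 29 33 37


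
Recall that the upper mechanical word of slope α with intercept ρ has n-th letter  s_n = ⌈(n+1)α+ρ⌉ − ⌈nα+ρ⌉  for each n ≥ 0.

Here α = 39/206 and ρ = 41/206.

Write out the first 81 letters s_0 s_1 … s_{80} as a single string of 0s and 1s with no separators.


n=0: ⌈(1·39+41)/206⌉ − ⌈(0·39+41)/206⌉ = ⌈80/206⌉ − ⌈41/206⌉ = 1 − 1 = 0
n=1: ⌈(2·39+41)/206⌉ − ⌈(1·39+41)/206⌉ = ⌈119/206⌉ − ⌈80/206⌉ = 1 − 1 = 0
n=2: ⌈(3·39+41)/206⌉ − ⌈(2·39+41)/206⌉ = ⌈158/206⌉ − ⌈119/206⌉ = 1 − 1 = 0
n=3: ⌈(4·39+41)/206⌉ − ⌈(3·39+41)/206⌉ = ⌈197/206⌉ − ⌈158/206⌉ = 1 − 1 = 0
n=4: ⌈(5·39+41)/206⌉ − ⌈(4·39+41)/206⌉ = ⌈236/206⌉ − ⌈197/206⌉ = 2 − 1 = 1
n=5: ⌈(6·39+41)/206⌉ − ⌈(5·39+41)/206⌉ = ⌈275/206⌉ − ⌈236/206⌉ = 2 − 2 = 0
n=6: ⌈(7·39+41)/206⌉ − ⌈(6·39+41)/206⌉ = ⌈314/206⌉ − ⌈275/206⌉ = 2 − 2 = 0
n=7: ⌈(8·39+41)/206⌉ − ⌈(7·39+41)/206⌉ = ⌈353/206⌉ − ⌈314/206⌉ = 2 − 2 = 0
n=8: ⌈(9·39+41)/206⌉ − ⌈(8·39+41)/206⌉ = ⌈392/206⌉ − ⌈353/206⌉ = 2 − 2 = 0
n=9: ⌈(10·39+41)/206⌉ − ⌈(9·39+41)/206⌉ = ⌈431/206⌉ − ⌈392/206⌉ = 3 − 2 = 1
n=10: ⌈(11·39+41)/206⌉ − ⌈(10·39+41)/206⌉ = ⌈470/206⌉ − ⌈431/206⌉ = 3 − 3 = 0
n=11: ⌈(12·39+41)/206⌉ − ⌈(11·39+41)/206⌉ = ⌈509/206⌉ − ⌈470/206⌉ = 3 − 3 = 0
n=12: ⌈(13·39+41)/206⌉ − ⌈(12·39+41)/206⌉ = ⌈548/206⌉ − ⌈509/206⌉ = 3 − 3 = 0
n=13: ⌈(14·39+41)/206⌉ − ⌈(13·39+41)/206⌉ = ⌈587/206⌉ − ⌈548/206⌉ = 3 − 3 = 0
n=14: ⌈(15·39+41)/206⌉ − ⌈(14·39+41)/206⌉ = ⌈626/206⌉ − ⌈587/206⌉ = 4 − 3 = 1
n=15: ⌈(16·39+41)/206⌉ − ⌈(15·39+41)/206⌉ = ⌈665/206⌉ − ⌈626/206⌉ = 4 − 4 = 0
n=16: ⌈(17·39+41)/206⌉ − ⌈(16·39+41)/206⌉ = ⌈704/206⌉ − ⌈665/206⌉ = 4 − 4 = 0
n=17: ⌈(18·39+41)/206⌉ − ⌈(17·39+41)/206⌉ = ⌈743/206⌉ − ⌈704/206⌉ = 4 − 4 = 0
n=18: ⌈(19·39+41)/206⌉ − ⌈(18·39+41)/206⌉ = ⌈782/206⌉ − ⌈743/206⌉ = 4 − 4 = 0
n=19: ⌈(20·39+41)/206⌉ − ⌈(19·39+41)/206⌉ = ⌈821/206⌉ − ⌈782/206⌉ = 4 − 4 = 0
n=20: ⌈(21·39+41)/206⌉ − ⌈(20·39+41)/206⌉ = ⌈860/206⌉ − ⌈821/206⌉ = 5 − 4 = 1
n=21: ⌈(22·39+41)/206⌉ − ⌈(21·39+41)/206⌉ = ⌈899/206⌉ − ⌈860/206⌉ = 5 − 5 = 0
n=22: ⌈(23·39+41)/206⌉ − ⌈(22·39+41)/206⌉ = ⌈938/206⌉ − ⌈899/206⌉ = 5 − 5 = 0
n=23: ⌈(24·39+41)/206⌉ − ⌈(23·39+41)/206⌉ = ⌈977/206⌉ − ⌈938/206⌉ = 5 − 5 = 0
n=24: ⌈(25·39+41)/206⌉ − ⌈(24·39+41)/206⌉ = ⌈1016/206⌉ − ⌈977/206⌉ = 5 − 5 = 0
n=25: ⌈(26·39+41)/206⌉ − ⌈(25·39+41)/206⌉ = ⌈1055/206⌉ − ⌈1016/206⌉ = 6 − 5 = 1
n=26: ⌈(27·39+41)/206⌉ − ⌈(26·39+41)/206⌉ = ⌈1094/206⌉ − ⌈1055/206⌉ = 6 − 6 = 0
n=27: ⌈(28·39+41)/206⌉ − ⌈(27·39+41)/206⌉ = ⌈1133/206⌉ − ⌈1094/206⌉ = 6 − 6 = 0
n=28: ⌈(29·39+41)/206⌉ − ⌈(28·39+41)/206⌉ = ⌈1172/206⌉ − ⌈1133/206⌉ = 6 − 6 = 0
n=29: ⌈(30·39+41)/206⌉ − ⌈(29·39+41)/206⌉ = ⌈1211/206⌉ − ⌈1172/206⌉ = 6 − 6 = 0
n=30: ⌈(31·39+41)/206⌉ − ⌈(30·39+41)/206⌉ = ⌈1250/206⌉ − ⌈1211/206⌉ = 7 − 6 = 1
n=31: ⌈(32·39+41)/206⌉ − ⌈(31·39+41)/206⌉ = ⌈1289/206⌉ − ⌈1250/206⌉ = 7 − 7 = 0
n=32: ⌈(33·39+41)/206⌉ − ⌈(32·39+41)/206⌉ = ⌈1328/206⌉ − ⌈1289/206⌉ = 7 − 7 = 0
n=33: ⌈(34·39+41)/206⌉ − ⌈(33·39+41)/206⌉ = ⌈1367/206⌉ − ⌈1328/206⌉ = 7 − 7 = 0
n=34: ⌈(35·39+41)/206⌉ − ⌈(34·39+41)/206⌉ = ⌈1406/206⌉ − ⌈1367/206⌉ = 7 − 7 = 0
n=35: ⌈(36·39+41)/206⌉ − ⌈(35·39+41)/206⌉ = ⌈1445/206⌉ − ⌈1406/206⌉ = 8 − 7 = 1
n=36: ⌈(37·39+41)/206⌉ − ⌈(36·39+41)/206⌉ = ⌈1484/206⌉ − ⌈1445/206⌉ = 8 − 8 = 0
n=37: ⌈(38·39+41)/206⌉ − ⌈(37·39+41)/206⌉ = ⌈1523/206⌉ − ⌈1484/206⌉ = 8 − 8 = 0
n=38: ⌈(39·39+41)/206⌉ − ⌈(38·39+41)/206⌉ = ⌈1562/206⌉ − ⌈1523/206⌉ = 8 − 8 = 0
n=39: ⌈(40·39+41)/206⌉ − ⌈(39·39+41)/206⌉ = ⌈1601/206⌉ − ⌈1562/206⌉ = 8 − 8 = 0
n=40: ⌈(41·39+41)/206⌉ − ⌈(40·39+41)/206⌉ = ⌈1640/206⌉ − ⌈1601/206⌉ = 8 − 8 = 0
n=41: ⌈(42·39+41)/206⌉ − ⌈(41·39+41)/206⌉ = ⌈1679/206⌉ − ⌈1640/206⌉ = 9 − 8 = 1
n=42: ⌈(43·39+41)/206⌉ − ⌈(42·39+41)/206⌉ = ⌈1718/206⌉ − ⌈1679/206⌉ = 9 − 9 = 0
n=43: ⌈(44·39+41)/206⌉ − ⌈(43·39+41)/206⌉ = ⌈1757/206⌉ − ⌈1718/206⌉ = 9 − 9 = 0
n=44: ⌈(45·39+41)/206⌉ − ⌈(44·39+41)/206⌉ = ⌈1796/206⌉ − ⌈1757/206⌉ = 9 − 9 = 0
n=45: ⌈(46·39+41)/206⌉ − ⌈(45·39+41)/206⌉ = ⌈1835/206⌉ − ⌈1796/206⌉ = 9 − 9 = 0
n=46: ⌈(47·39+41)/206⌉ − ⌈(46·39+41)/206⌉ = ⌈1874/206⌉ − ⌈1835/206⌉ = 10 − 9 = 1
n=47: ⌈(48·39+41)/206⌉ − ⌈(47·39+41)/206⌉ = ⌈1913/206⌉ − ⌈1874/206⌉ = 10 − 10 = 0
n=48: ⌈(49·39+41)/206⌉ − ⌈(48·39+41)/206⌉ = ⌈1952/206⌉ − ⌈1913/206⌉ = 10 − 10 = 0
n=49: ⌈(50·39+41)/206⌉ − ⌈(49·39+41)/206⌉ = ⌈1991/206⌉ − ⌈1952/206⌉ = 10 − 10 = 0
n=50: ⌈(51·39+41)/206⌉ − ⌈(50·39+41)/206⌉ = ⌈2030/206⌉ − ⌈1991/206⌉ = 10 − 10 = 0
n=51: ⌈(52·39+41)/206⌉ − ⌈(51·39+41)/206⌉ = ⌈2069/206⌉ − ⌈2030/206⌉ = 11 − 10 = 1
n=52: ⌈(53·39+41)/206⌉ − ⌈(52·39+41)/206⌉ = ⌈2108/206⌉ − ⌈2069/206⌉ = 11 − 11 = 0
n=53: ⌈(54·39+41)/206⌉ − ⌈(53·39+41)/206⌉ = ⌈2147/206⌉ − ⌈2108/206⌉ = 11 − 11 = 0
n=54: ⌈(55·39+41)/206⌉ − ⌈(54·39+41)/206⌉ = ⌈2186/206⌉ − ⌈2147/206⌉ = 11 − 11 = 0
n=55: ⌈(56·39+41)/206⌉ − ⌈(55·39+41)/206⌉ = ⌈2225/206⌉ − ⌈2186/206⌉ = 11 − 11 = 0
n=56: ⌈(57·39+41)/206⌉ − ⌈(56·39+41)/206⌉ = ⌈2264/206⌉ − ⌈2225/206⌉ = 11 − 11 = 0
n=57: ⌈(58·39+41)/206⌉ − ⌈(57·39+41)/206⌉ = ⌈2303/206⌉ − ⌈2264/206⌉ = 12 − 11 = 1
n=58: ⌈(59·39+41)/206⌉ − ⌈(58·39+41)/206⌉ = ⌈2342/206⌉ − ⌈2303/206⌉ = 12 − 12 = 0
n=59: ⌈(60·39+41)/206⌉ − ⌈(59·39+41)/206⌉ = ⌈2381/206⌉ − ⌈2342/206⌉ = 12 − 12 = 0
n=60: ⌈(61·39+41)/206⌉ − ⌈(60·39+41)/206⌉ = ⌈2420/206⌉ − ⌈2381/206⌉ = 12 − 12 = 0
n=61: ⌈(62·39+41)/206⌉ − ⌈(61·39+41)/206⌉ = ⌈2459/206⌉ − ⌈2420/206⌉ = 12 − 12 = 0
n=62: ⌈(63·39+41)/206⌉ − ⌈(62·39+41)/206⌉ = ⌈2498/206⌉ − ⌈2459/206⌉ = 13 − 12 = 1
n=63: ⌈(64·39+41)/206⌉ − ⌈(63·39+41)/206⌉ = ⌈2537/206⌉ − ⌈2498/206⌉ = 13 − 13 = 0
n=64: ⌈(65·39+41)/206⌉ − ⌈(64·39+41)/206⌉ = ⌈2576/206⌉ − ⌈2537/206⌉ = 13 − 13 = 0
n=65: ⌈(66·39+41)/206⌉ − ⌈(65·39+41)/206⌉ = ⌈2615/206⌉ − ⌈2576/206⌉ = 13 − 13 = 0
n=66: ⌈(67·39+41)/206⌉ − ⌈(66·39+41)/206⌉ = ⌈2654/206⌉ − ⌈2615/206⌉ = 13 − 13 = 0
n=67: ⌈(68·39+41)/206⌉ − ⌈(67·39+41)/206⌉ = ⌈2693/206⌉ − ⌈2654/206⌉ = 14 − 13 = 1
n=68: ⌈(69·39+41)/206⌉ − ⌈(68·39+41)/206⌉ = ⌈2732/206⌉ − ⌈2693/206⌉ = 14 − 14 = 0
n=69: ⌈(70·39+41)/206⌉ − ⌈(69·39+41)/206⌉ = ⌈2771/206⌉ − ⌈2732/206⌉ = 14 − 14 = 0
n=70: ⌈(71·39+41)/206⌉ − ⌈(70·39+41)/206⌉ = ⌈2810/206⌉ − ⌈2771/206⌉ = 14 − 14 = 0
n=71: ⌈(72·39+41)/206⌉ − ⌈(71·39+41)/206⌉ = ⌈2849/206⌉ − ⌈2810/206⌉ = 14 − 14 = 0
n=72: ⌈(73·39+41)/206⌉ − ⌈(72·39+41)/206⌉ = ⌈2888/206⌉ − ⌈2849/206⌉ = 15 − 14 = 1
n=73: ⌈(74·39+41)/206⌉ − ⌈(73·39+41)/206⌉ = ⌈2927/206⌉ − ⌈2888/206⌉ = 15 − 15 = 0
n=74: ⌈(75·39+41)/206⌉ − ⌈(74·39+41)/206⌉ = ⌈2966/206⌉ − ⌈2927/206⌉ = 15 − 15 = 0
n=75: ⌈(76·39+41)/206⌉ − ⌈(75·39+41)/206⌉ = ⌈3005/206⌉ − ⌈2966/206⌉ = 15 − 15 = 0
n=76: ⌈(77·39+41)/206⌉ − ⌈(76·39+41)/206⌉ = ⌈3044/206⌉ − ⌈3005/206⌉ = 15 − 15 = 0
n=77: ⌈(78·39+41)/206⌉ − ⌈(77·39+41)/206⌉ = ⌈3083/206⌉ − ⌈3044/206⌉ = 15 − 15 = 0
n=78: ⌈(79·39+41)/206⌉ − ⌈(78·39+41)/206⌉ = ⌈3122/206⌉ − ⌈3083/206⌉ = 16 − 15 = 1
n=79: ⌈(80·39+41)/206⌉ − ⌈(79·39+41)/206⌉ = ⌈3161/206⌉ − ⌈3122/206⌉ = 16 − 16 = 0
n=80: ⌈(81·39+41)/206⌉ − ⌈(80·39+41)/206⌉ = ⌈3200/206⌉ − ⌈3161/206⌉ = 16 − 16 = 0

000010000100001000001000010000100001000001000010000100000100001000010000100000100


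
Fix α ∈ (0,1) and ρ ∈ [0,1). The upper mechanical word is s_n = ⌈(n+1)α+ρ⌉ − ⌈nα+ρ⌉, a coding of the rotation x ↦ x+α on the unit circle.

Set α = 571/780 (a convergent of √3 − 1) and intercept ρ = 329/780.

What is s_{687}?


1

(n+1)α + ρ = (688·571 + 329) / 780 = 393177/780
nα + ρ     = (687·571 + 329) / 780 = 392606/780
⌈393177/780⌉ = 505,  ⌈392606/780⌉ = 504
s_{687} = 505 − 504 = 1


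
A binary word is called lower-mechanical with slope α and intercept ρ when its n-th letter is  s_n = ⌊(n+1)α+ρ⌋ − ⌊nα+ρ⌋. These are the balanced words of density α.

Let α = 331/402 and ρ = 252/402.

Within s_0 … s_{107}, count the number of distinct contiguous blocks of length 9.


t_n = ⌊(n·331+252)/402⌋ for n = 0 … 108:
  n=0…9: ⌊252/402⌋=0 ⌊583/402⌋=1 ⌊914/402⌋=2 ⌊1245/402⌋=3 ⌊1576/402⌋=3 ⌊1907/402⌋=4 ⌊2238/402⌋=5 ⌊2569/402⌋=6 ⌊2900/402⌋=7 ⌊3231/402⌋=8
  n=10…19: ⌊3562/402⌋=8 ⌊3893/402⌋=9 ⌊4224/402⌋=10 ⌊4555/402⌋=11 ⌊4886/402⌋=12 ⌊5217/402⌋=12 ⌊5548/402⌋=13 ⌊5879/402⌋=14 ⌊6210/402⌋=15 ⌊6541/402⌋=16
  n=20…29: ⌊6872/402⌋=17 ⌊7203/402⌋=17 ⌊7534/402⌋=18 ⌊7865/402⌋=19 ⌊8196/402⌋=20 ⌊8527/402⌋=21 ⌊8858/402⌋=22 ⌊9189/402⌋=22 ⌊9520/402⌋=23 ⌊9851/402⌋=24
  n=30…39: ⌊10182/402⌋=25 ⌊10513/402⌋=26 ⌊10844/402⌋=26 ⌊11175/402⌋=27 ⌊11506/402⌋=28 ⌊11837/402⌋=29 ⌊12168/402⌋=30 ⌊12499/402⌋=31 ⌊12830/402⌋=31 ⌊13161/402⌋=32
  n=40…49: ⌊13492/402⌋=33 ⌊13823/402⌋=34 ⌊14154/402⌋=35 ⌊14485/402⌋=36 ⌊14816/402⌋=36 ⌊15147/402⌋=37 ⌊15478/402⌋=38 ⌊15809/402⌋=39 ⌊16140/402⌋=40 ⌊16471/402⌋=40
  n=50…59: ⌊16802/402⌋=41 ⌊17133/402⌋=42 ⌊17464/402⌋=43 ⌊17795/402⌋=44 ⌊18126/402⌋=45 ⌊18457/402⌋=45 ⌊18788/402⌋=46 ⌊19119/402⌋=47 ⌊19450/402⌋=48 ⌊19781/402⌋=49
  n=60…69: ⌊20112/402⌋=50 ⌊20443/402⌋=50 ⌊20774/402⌋=51 ⌊21105/402⌋=52 ⌊21436/402⌋=53 ⌊21767/402⌋=54 ⌊22098/402⌋=54 ⌊22429/402⌋=55 ⌊22760/402⌋=56 ⌊23091/402⌋=57
  n=70…79: ⌊23422/402⌋=58 ⌊23753/402⌋=59 ⌊24084/402⌋=59 ⌊24415/402⌋=60 ⌊24746/402⌋=61 ⌊25077/402⌋=62 ⌊25408/402⌋=63 ⌊25739/402⌋=64 ⌊26070/402⌋=64 ⌊26401/402⌋=65
  n=80…89: ⌊26732/402⌋=66 ⌊27063/402⌋=67 ⌊27394/402⌋=68 ⌊27725/402⌋=68 ⌊28056/402⌋=69 ⌊28387/402⌋=70 ⌊28718/402⌋=71 ⌊29049/402⌋=72 ⌊29380/402⌋=73 ⌊29711/402⌋=73
  n=90…99: ⌊30042/402⌋=74 ⌊30373/402⌋=75 ⌊30704/402⌋=76 ⌊31035/402⌋=77 ⌊31366/402⌋=78 ⌊31697/402⌋=78 ⌊32028/402⌋=79 ⌊32359/402⌋=80 ⌊32690/402⌋=81 ⌊33021/402⌋=82
  n=100…108: ⌊33352/402⌋=82 ⌊33683/402⌋=83 ⌊34014/402⌋=84 ⌊34345/402⌋=85 ⌊34676/402⌋=86 ⌊35007/402⌋=87 ⌊35338/402⌋=87 ⌊35669/402⌋=88 ⌊36000/402⌋=89
s_n = t_(n+1) − t_n for n = 0 … 107 gives
prefix = 111011111011110111110111110111101111101111101111011111011111011110111110111110111101111101111101111011111011
slide a length-9 window over [0..8] … [99..107] (100 windows); first occurrence of each distinct factor:
  [  0..  8] 111011111
  [  1..  9] 110111110
  [  2.. 10] 101111101
  [  3.. 11] 011111011
  [  4.. 12] 111110111
  [  5.. 13] 111101111
  [  6.. 14] 111011110
  [  7.. 15] 110111101
  [  8.. 16] 101111011
  [  9.. 17] 011110111
  (the other 90 windows repeat one of these)
distinct factors: {011110111, 011111011, 101111011, 101111101, 110111101, 110111110, 111011110, 111011111, 111101111, 111110111}
count = 10  (Sturmian bound for length 9 is 10)

10


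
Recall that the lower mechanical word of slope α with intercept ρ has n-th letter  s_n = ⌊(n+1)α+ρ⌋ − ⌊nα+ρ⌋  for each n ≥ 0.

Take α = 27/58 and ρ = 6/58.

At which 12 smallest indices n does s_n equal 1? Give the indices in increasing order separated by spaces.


1 4 6 8 10 12 14 16 19 21 23 25

n=0: ⌊33/58⌋−⌊6/58⌋ = 0−0 = 0
n=1: ⌊60/58⌋−⌊33/58⌋ = 1−0 = 1  ← one
n=2: ⌊87/58⌋−⌊60/58⌋ = 1−1 = 0
n=3: ⌊114/58⌋−⌊87/58⌋ = 1−1 = 0
n=4: ⌊141/58⌋−⌊114/58⌋ = 2−1 = 1  ← one
n=5: ⌊168/58⌋−⌊141/58⌋ = 2−2 = 0
n=6: ⌊195/58⌋−⌊168/58⌋ = 3−2 = 1  ← one
n=7: ⌊222/58⌋−⌊195/58⌋ = 3−3 = 0
n=8: ⌊249/58⌋−⌊222/58⌋ = 4−3 = 1  ← one
n=9: ⌊276/58⌋−⌊249/58⌋ = 4−4 = 0
n=10: ⌊303/58⌋−⌊276/58⌋ = 5−4 = 1  ← one
n=11: ⌊330/58⌋−⌊303/58⌋ = 5−5 = 0
n=12: ⌊357/58⌋−⌊330/58⌋ = 6−5 = 1  ← one
n=13: ⌊384/58⌋−⌊357/58⌋ = 6−6 = 0
n=14: ⌊411/58⌋−⌊384/58⌋ = 7−6 = 1  ← one
n=15: ⌊438/58⌋−⌊411/58⌋ = 7−7 = 0
n=16: ⌊465/58⌋−⌊438/58⌋ = 8−7 = 1  ← one
n=17: ⌊492/58⌋−⌊465/58⌋ = 8−8 = 0
n=18: ⌊519/58⌋−⌊492/58⌋ = 8−8 = 0
n=19: ⌊546/58⌋−⌊519/58⌋ = 9−8 = 1  ← one
n=20: ⌊573/58⌋−⌊546/58⌋ = 9−9 = 0
n=21: ⌊600/58⌋−⌊573/58⌋ = 10−9 = 1  ← one
n=22: ⌊627/58⌋−⌊600/58⌋ = 10−10 = 0
n=23: ⌊654/58⌋−⌊627/58⌋ = 11−10 = 1  ← one
n=24: ⌊681/58⌋−⌊654/58⌋ = 11−11 = 0
n=25: ⌊708/58⌋−⌊681/58⌋ = 12−11 = 1  ← one
positions of the first 12 ones: 1 4 6 8 10 12 14 16 19 21 23 25


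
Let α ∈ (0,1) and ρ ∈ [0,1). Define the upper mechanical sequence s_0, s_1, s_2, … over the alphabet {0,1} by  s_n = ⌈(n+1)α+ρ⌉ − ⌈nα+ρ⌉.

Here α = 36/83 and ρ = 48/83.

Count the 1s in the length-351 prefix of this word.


#1s = Σ_{n=0}^{350} s_n = Σ_{n=0}^{350} (⌈(n+1)α+ρ⌉ − ⌈nα+ρ⌉)
the sum telescopes: every ⌈nα+ρ⌉ with 0 < n < 351 appears once with + and once with −, leaving ⌈351α+ρ⌉ − ⌈0·α+ρ⌉
351α + ρ = (351·36 + 48) / 83 = 12684/83
ρ = 48/83
⌈12684/83⌉ = 153,  ⌈48/83⌉ = 1
#1s = 153 − 1 = 152

152


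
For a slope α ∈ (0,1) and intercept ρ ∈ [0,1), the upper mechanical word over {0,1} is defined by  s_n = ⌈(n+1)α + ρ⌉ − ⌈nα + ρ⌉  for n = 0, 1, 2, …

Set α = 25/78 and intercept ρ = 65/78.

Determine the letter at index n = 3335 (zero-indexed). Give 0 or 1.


(n+1)α + ρ = (3336·25 + 65) / 78 = 83465/78
nα + ρ     = (3335·25 + 65) / 78 = 83440/78
⌈83465/78⌉ = 1071,  ⌈83440/78⌉ = 1070
s_{3335} = 1071 − 1070 = 1

1


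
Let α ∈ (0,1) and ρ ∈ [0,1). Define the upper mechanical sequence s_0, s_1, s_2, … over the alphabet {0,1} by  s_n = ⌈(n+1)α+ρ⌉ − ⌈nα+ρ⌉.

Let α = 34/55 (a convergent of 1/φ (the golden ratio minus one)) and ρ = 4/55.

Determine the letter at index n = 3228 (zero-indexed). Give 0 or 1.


(n+1)α + ρ = (3229·34 + 4) / 55 = 109790/55
nα + ρ     = (3228·34 + 4) / 55 = 109756/55
⌈109790/55⌉ = 1997,  ⌈109756/55⌉ = 1996
s_{3228} = 1997 − 1996 = 1

1


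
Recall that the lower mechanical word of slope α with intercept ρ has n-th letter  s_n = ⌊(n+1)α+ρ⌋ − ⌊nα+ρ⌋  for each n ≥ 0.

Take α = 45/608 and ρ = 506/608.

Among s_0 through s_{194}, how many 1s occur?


#1s = Σ_{n=0}^{194} s_n = Σ_{n=0}^{194} (⌊(n+1)α+ρ⌋ − ⌊nα+ρ⌋)
the sum telescopes: every ⌊nα+ρ⌋ with 0 < n < 195 appears once with + and once with −, leaving ⌊195α+ρ⌋ − ⌊0·α+ρ⌋
195α + ρ = (195·45 + 506) / 608 = 9281/608
ρ = 506/608
⌊9281/608⌋ = 15,  ⌊506/608⌋ = 0
#1s = 15 − 0 = 15

15


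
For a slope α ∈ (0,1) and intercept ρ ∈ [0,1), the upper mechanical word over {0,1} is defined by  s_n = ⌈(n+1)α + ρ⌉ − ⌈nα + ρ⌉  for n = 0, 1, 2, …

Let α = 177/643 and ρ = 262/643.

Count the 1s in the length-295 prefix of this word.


#1s = Σ_{n=0}^{294} s_n = Σ_{n=0}^{294} (⌈(n+1)α+ρ⌉ − ⌈nα+ρ⌉)
the sum telescopes: every ⌈nα+ρ⌉ with 0 < n < 295 appears once with + and once with −, leaving ⌈295α+ρ⌉ − ⌈0·α+ρ⌉
295α + ρ = (295·177 + 262) / 643 = 52477/643
ρ = 262/643
⌈52477/643⌉ = 82,  ⌈262/643⌉ = 1
#1s = 82 − 1 = 81

81


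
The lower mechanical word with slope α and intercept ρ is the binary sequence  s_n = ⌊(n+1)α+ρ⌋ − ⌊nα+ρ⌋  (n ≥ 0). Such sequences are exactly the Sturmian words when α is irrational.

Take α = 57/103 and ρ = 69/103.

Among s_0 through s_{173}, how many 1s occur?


#1s = Σ_{n=0}^{173} s_n = Σ_{n=0}^{173} (⌊(n+1)α+ρ⌋ − ⌊nα+ρ⌋)
the sum telescopes: every ⌊nα+ρ⌋ with 0 < n < 174 appears once with + and once with −, leaving ⌊174α+ρ⌋ − ⌊0·α+ρ⌋
174α + ρ = (174·57 + 69) / 103 = 9987/103
ρ = 69/103
⌊9987/103⌋ = 96,  ⌊69/103⌋ = 0
#1s = 96 − 0 = 96

96


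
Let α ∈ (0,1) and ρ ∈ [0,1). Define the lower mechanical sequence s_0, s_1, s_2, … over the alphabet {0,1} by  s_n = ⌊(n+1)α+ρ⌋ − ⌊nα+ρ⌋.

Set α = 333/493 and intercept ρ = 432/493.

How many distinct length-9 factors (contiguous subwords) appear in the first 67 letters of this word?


10

t_n = ⌊(n·333+432)/493⌋ for n = 0 … 67:
  n=0…9: ⌊432/493⌋=0 ⌊765/493⌋=1 ⌊1098/493⌋=2 ⌊1431/493⌋=2 ⌊1764/493⌋=3 ⌊2097/493⌋=4 ⌊2430/493⌋=4 ⌊2763/493⌋=5 ⌊3096/493⌋=6 ⌊3429/493⌋=6
  n=10…19: ⌊3762/493⌋=7 ⌊4095/493⌋=8 ⌊4428/493⌋=8 ⌊4761/493⌋=9 ⌊5094/493⌋=10 ⌊5427/493⌋=11 ⌊5760/493⌋=11 ⌊6093/493⌋=12 ⌊6426/493⌋=13 ⌊6759/493⌋=13
  n=20…29: ⌊7092/493⌋=14 ⌊7425/493⌋=15 ⌊7758/493⌋=15 ⌊8091/493⌋=16 ⌊8424/493⌋=17 ⌊8757/493⌋=17 ⌊9090/493⌋=18 ⌊9423/493⌋=19 ⌊9756/493⌋=19 ⌊10089/493⌋=20
  n=30…39: ⌊10422/493⌋=21 ⌊10755/493⌋=21 ⌊11088/493⌋=22 ⌊11421/493⌋=23 ⌊11754/493⌋=23 ⌊12087/493⌋=24 ⌊12420/493⌋=25 ⌊12753/493⌋=25 ⌊13086/493⌋=26 ⌊13419/493⌋=27
  n=40…49: ⌊13752/493⌋=27 ⌊14085/493⌋=28 ⌊14418/493⌋=29 ⌊14751/493⌋=29 ⌊15084/493⌋=30 ⌊15417/493⌋=31 ⌊15750/493⌋=31 ⌊16083/493⌋=32 ⌊16416/493⌋=33 ⌊16749/493⌋=33
  n=50…59: ⌊17082/493⌋=34 ⌊17415/493⌋=35 ⌊17748/493⌋=36 ⌊18081/493⌋=36 ⌊18414/493⌋=37 ⌊18747/493⌋=38 ⌊19080/493⌋=38 ⌊19413/493⌋=39 ⌊19746/493⌋=40 ⌊20079/493⌋=40
  n=60…67: ⌊20412/493⌋=41 ⌊20745/493⌋=42 ⌊21078/493⌋=42 ⌊21411/493⌋=43 ⌊21744/493⌋=44 ⌊22077/493⌋=44 ⌊22410/493⌋=45 ⌊22743/493⌋=46
s_n = t_(n+1) − t_n for n = 0 … 66 gives
prefix = 1101101101101110110110110110110110110110110110110111011011011011011
slide a length-9 window over [0..8] … [58..66] (59 windows); first occurrence of each distinct factor:
  [  0..  8] 110110110
  [  1..  9] 101101101
  [  2.. 10] 011011011
  [  6.. 14] 110110111
  [  7.. 15] 101101110
  [  8.. 16] 011011101
  [  9.. 17] 110111011
  [ 10.. 18] 101110110
  [ 11.. 19] 011101101
  [ 12.. 20] 111011011
  (the other 49 windows repeat one of these)
distinct factors: {011011011, 011011101, 011101101, 101101101, 101101110, 101110110, 110110110, 110110111, 110111011, 111011011}
count = 10  (Sturmian bound for length 9 is 10)


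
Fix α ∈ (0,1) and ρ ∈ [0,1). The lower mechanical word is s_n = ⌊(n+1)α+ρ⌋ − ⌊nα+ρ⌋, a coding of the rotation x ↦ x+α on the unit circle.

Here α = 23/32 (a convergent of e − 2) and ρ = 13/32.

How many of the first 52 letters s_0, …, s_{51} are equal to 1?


37

#1s = Σ_{n=0}^{51} s_n = Σ_{n=0}^{51} (⌊(n+1)α+ρ⌋ − ⌊nα+ρ⌋)
the sum telescopes: every ⌊nα+ρ⌋ with 0 < n < 52 appears once with + and once with −, leaving ⌊52α+ρ⌋ − ⌊0·α+ρ⌋
52α + ρ = (52·23 + 13) / 32 = 1209/32
ρ = 13/32
⌊1209/32⌋ = 37,  ⌊13/32⌋ = 0
#1s = 37 − 0 = 37


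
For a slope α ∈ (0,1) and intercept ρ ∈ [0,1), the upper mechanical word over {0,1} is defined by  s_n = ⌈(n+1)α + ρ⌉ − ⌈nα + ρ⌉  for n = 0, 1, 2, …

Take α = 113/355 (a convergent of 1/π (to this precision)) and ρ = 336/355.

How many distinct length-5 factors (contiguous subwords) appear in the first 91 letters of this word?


6

t_n = ⌈(n·113+336)/355⌉ for n = 0 … 91:
  n=0…9: ⌈336/355⌉=1 ⌈449/355⌉=2 ⌈562/355⌉=2 ⌈675/355⌉=2 ⌈788/355⌉=3 ⌈901/355⌉=3 ⌈1014/355⌉=3 ⌈1127/355⌉=4 ⌈1240/355⌉=4 ⌈1353/355⌉=4
  n=10…19: ⌈1466/355⌉=5 ⌈1579/355⌉=5 ⌈1692/355⌉=5 ⌈1805/355⌉=6 ⌈1918/355⌉=6 ⌈2031/355⌉=6 ⌈2144/355⌉=7 ⌈2257/355⌉=7 ⌈2370/355⌉=7 ⌈2483/355⌉=7
  n=20…29: ⌈2596/355⌉=8 ⌈2709/355⌉=8 ⌈2822/355⌉=8 ⌈2935/355⌉=9 ⌈3048/355⌉=9 ⌈3161/355⌉=9 ⌈3274/355⌉=10 ⌈3387/355⌉=10 ⌈3500/355⌉=10 ⌈3613/355⌉=11
  n=30…39: ⌈3726/355⌉=11 ⌈3839/355⌉=11 ⌈3952/355⌉=12 ⌈4065/355⌉=12 ⌈4178/355⌉=12 ⌈4291/355⌉=13 ⌈4404/355⌉=13 ⌈4517/355⌉=13 ⌈4630/355⌉=14 ⌈4743/355⌉=14
  n=40…49: ⌈4856/355⌉=14 ⌈4969/355⌉=14 ⌈5082/355⌉=15 ⌈5195/355⌉=15 ⌈5308/355⌉=15 ⌈5421/355⌉=16 ⌈5534/355⌉=16 ⌈5647/355⌉=16 ⌈5760/355⌉=17 ⌈5873/355⌉=17
  n=50…59: ⌈5986/355⌉=17 ⌈6099/355⌉=18 ⌈6212/355⌉=18 ⌈6325/355⌉=18 ⌈6438/355⌉=19 ⌈6551/355⌉=19 ⌈6664/355⌉=19 ⌈6777/355⌉=20 ⌈6890/355⌉=20 ⌈7003/355⌉=20
  n=60…69: ⌈7116/355⌉=21 ⌈7229/355⌉=21 ⌈7342/355⌉=21 ⌈7455/355⌉=21 ⌈7568/355⌉=22 ⌈7681/355⌉=22 ⌈7794/355⌉=22 ⌈7907/355⌉=23 ⌈8020/355⌉=23 ⌈8133/355⌉=23
  n=70…79: ⌈8246/355⌉=24 ⌈8359/355⌉=24 ⌈8472/355⌉=24 ⌈8585/355⌉=25 ⌈8698/355⌉=25 ⌈8811/355⌉=25 ⌈8924/355⌉=26 ⌈9037/355⌉=26 ⌈9150/355⌉=26 ⌈9263/355⌉=27
  n=80…89: ⌈9376/355⌉=27 ⌈9489/355⌉=27 ⌈9602/355⌉=28 ⌈9715/355⌉=28 ⌈9828/355⌉=28 ⌈9941/355⌉=29 ⌈10054/355⌉=29 ⌈10167/355⌉=29 ⌈10280/355⌉=29 ⌈10393/355⌉=30
  n=90…91: ⌈10506/355⌉=30 ⌈10619/355⌉=30
s_n = t_(n+1) − t_n for n = 0 … 90 gives
prefix = 1001001001001001000100100100100100100100010010010010010010010001001001001001001001001000100
slide a length-5 window over [0..4] … [86..90] (87 windows); first occurrence of each distinct factor:
  [  0..  4] 10010
  [  1..  5] 00100
  [  2..  6] 01001
  [ 14.. 18] 01000
  [ 15.. 19] 10001
  [ 16.. 20] 00010
  (the other 81 windows repeat one of these)
distinct factors: {00010, 00100, 01000, 01001, 10001, 10010}
count = 6  (Sturmian bound for length 5 is 6)


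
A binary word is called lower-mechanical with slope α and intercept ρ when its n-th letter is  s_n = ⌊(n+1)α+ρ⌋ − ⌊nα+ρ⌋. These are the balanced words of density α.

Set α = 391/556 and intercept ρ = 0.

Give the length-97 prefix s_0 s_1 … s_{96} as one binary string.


0110110111011011011101101101110110111011011011101101101110110111011011011101101101110110110111011

n=0: ⌊(1·391)/556⌋ − ⌊(0·391)/556⌋ = ⌊391/556⌋ − ⌊0/556⌋ = 0 − 0 = 0
n=1: ⌊(2·391)/556⌋ − ⌊(1·391)/556⌋ = ⌊782/556⌋ − ⌊391/556⌋ = 1 − 0 = 1
n=2: ⌊(3·391)/556⌋ − ⌊(2·391)/556⌋ = ⌊1173/556⌋ − ⌊782/556⌋ = 2 − 1 = 1
n=3: ⌊(4·391)/556⌋ − ⌊(3·391)/556⌋ = ⌊1564/556⌋ − ⌊1173/556⌋ = 2 − 2 = 0
n=4: ⌊(5·391)/556⌋ − ⌊(4·391)/556⌋ = ⌊1955/556⌋ − ⌊1564/556⌋ = 3 − 2 = 1
n=5: ⌊(6·391)/556⌋ − ⌊(5·391)/556⌋ = ⌊2346/556⌋ − ⌊1955/556⌋ = 4 − 3 = 1
n=6: ⌊(7·391)/556⌋ − ⌊(6·391)/556⌋ = ⌊2737/556⌋ − ⌊2346/556⌋ = 4 − 4 = 0
n=7: ⌊(8·391)/556⌋ − ⌊(7·391)/556⌋ = ⌊3128/556⌋ − ⌊2737/556⌋ = 5 − 4 = 1
n=8: ⌊(9·391)/556⌋ − ⌊(8·391)/556⌋ = ⌊3519/556⌋ − ⌊3128/556⌋ = 6 − 5 = 1
n=9: ⌊(10·391)/556⌋ − ⌊(9·391)/556⌋ = ⌊3910/556⌋ − ⌊3519/556⌋ = 7 − 6 = 1
n=10: ⌊(11·391)/556⌋ − ⌊(10·391)/556⌋ = ⌊4301/556⌋ − ⌊3910/556⌋ = 7 − 7 = 0
n=11: ⌊(12·391)/556⌋ − ⌊(11·391)/556⌋ = ⌊4692/556⌋ − ⌊4301/556⌋ = 8 − 7 = 1
n=12: ⌊(13·391)/556⌋ − ⌊(12·391)/556⌋ = ⌊5083/556⌋ − ⌊4692/556⌋ = 9 − 8 = 1
n=13: ⌊(14·391)/556⌋ − ⌊(13·391)/556⌋ = ⌊5474/556⌋ − ⌊5083/556⌋ = 9 − 9 = 0
n=14: ⌊(15·391)/556⌋ − ⌊(14·391)/556⌋ = ⌊5865/556⌋ − ⌊5474/556⌋ = 10 − 9 = 1
n=15: ⌊(16·391)/556⌋ − ⌊(15·391)/556⌋ = ⌊6256/556⌋ − ⌊5865/556⌋ = 11 − 10 = 1
n=16: ⌊(17·391)/556⌋ − ⌊(16·391)/556⌋ = ⌊6647/556⌋ − ⌊6256/556⌋ = 11 − 11 = 0
n=17: ⌊(18·391)/556⌋ − ⌊(17·391)/556⌋ = ⌊7038/556⌋ − ⌊6647/556⌋ = 12 − 11 = 1
n=18: ⌊(19·391)/556⌋ − ⌊(18·391)/556⌋ = ⌊7429/556⌋ − ⌊7038/556⌋ = 13 − 12 = 1
n=19: ⌊(20·391)/556⌋ − ⌊(19·391)/556⌋ = ⌊7820/556⌋ − ⌊7429/556⌋ = 14 − 13 = 1
n=20: ⌊(21·391)/556⌋ − ⌊(20·391)/556⌋ = ⌊8211/556⌋ − ⌊7820/556⌋ = 14 − 14 = 0
n=21: ⌊(22·391)/556⌋ − ⌊(21·391)/556⌋ = ⌊8602/556⌋ − ⌊8211/556⌋ = 15 − 14 = 1
n=22: ⌊(23·391)/556⌋ − ⌊(22·391)/556⌋ = ⌊8993/556⌋ − ⌊8602/556⌋ = 16 − 15 = 1
n=23: ⌊(24·391)/556⌋ − ⌊(23·391)/556⌋ = ⌊9384/556⌋ − ⌊8993/556⌋ = 16 − 16 = 0
n=24: ⌊(25·391)/556⌋ − ⌊(24·391)/556⌋ = ⌊9775/556⌋ − ⌊9384/556⌋ = 17 − 16 = 1
n=25: ⌊(26·391)/556⌋ − ⌊(25·391)/556⌋ = ⌊10166/556⌋ − ⌊9775/556⌋ = 18 − 17 = 1
n=26: ⌊(27·391)/556⌋ − ⌊(26·391)/556⌋ = ⌊10557/556⌋ − ⌊10166/556⌋ = 18 − 18 = 0
n=27: ⌊(28·391)/556⌋ − ⌊(27·391)/556⌋ = ⌊10948/556⌋ − ⌊10557/556⌋ = 19 − 18 = 1
n=28: ⌊(29·391)/556⌋ − ⌊(28·391)/556⌋ = ⌊11339/556⌋ − ⌊10948/556⌋ = 20 − 19 = 1
n=29: ⌊(30·391)/556⌋ − ⌊(29·391)/556⌋ = ⌊11730/556⌋ − ⌊11339/556⌋ = 21 − 20 = 1
n=30: ⌊(31·391)/556⌋ − ⌊(30·391)/556⌋ = ⌊12121/556⌋ − ⌊11730/556⌋ = 21 − 21 = 0
n=31: ⌊(32·391)/556⌋ − ⌊(31·391)/556⌋ = ⌊12512/556⌋ − ⌊12121/556⌋ = 22 − 21 = 1
n=32: ⌊(33·391)/556⌋ − ⌊(32·391)/556⌋ = ⌊12903/556⌋ − ⌊12512/556⌋ = 23 − 22 = 1
n=33: ⌊(34·391)/556⌋ − ⌊(33·391)/556⌋ = ⌊13294/556⌋ − ⌊12903/556⌋ = 23 − 23 = 0
n=34: ⌊(35·391)/556⌋ − ⌊(34·391)/556⌋ = ⌊13685/556⌋ − ⌊13294/556⌋ = 24 − 23 = 1
n=35: ⌊(36·391)/556⌋ − ⌊(35·391)/556⌋ = ⌊14076/556⌋ − ⌊13685/556⌋ = 25 − 24 = 1
n=36: ⌊(37·391)/556⌋ − ⌊(36·391)/556⌋ = ⌊14467/556⌋ − ⌊14076/556⌋ = 26 − 25 = 1
n=37: ⌊(38·391)/556⌋ − ⌊(37·391)/556⌋ = ⌊14858/556⌋ − ⌊14467/556⌋ = 26 − 26 = 0
n=38: ⌊(39·391)/556⌋ − ⌊(38·391)/556⌋ = ⌊15249/556⌋ − ⌊14858/556⌋ = 27 − 26 = 1
n=39: ⌊(40·391)/556⌋ − ⌊(39·391)/556⌋ = ⌊15640/556⌋ − ⌊15249/556⌋ = 28 − 27 = 1
n=40: ⌊(41·391)/556⌋ − ⌊(40·391)/556⌋ = ⌊16031/556⌋ − ⌊15640/556⌋ = 28 − 28 = 0
n=41: ⌊(42·391)/556⌋ − ⌊(41·391)/556⌋ = ⌊16422/556⌋ − ⌊16031/556⌋ = 29 − 28 = 1
n=42: ⌊(43·391)/556⌋ − ⌊(42·391)/556⌋ = ⌊16813/556⌋ − ⌊16422/556⌋ = 30 − 29 = 1
n=43: ⌊(44·391)/556⌋ − ⌊(43·391)/556⌋ = ⌊17204/556⌋ − ⌊16813/556⌋ = 30 − 30 = 0
n=44: ⌊(45·391)/556⌋ − ⌊(44·391)/556⌋ = ⌊17595/556⌋ − ⌊17204/556⌋ = 31 − 30 = 1
n=45: ⌊(46·391)/556⌋ − ⌊(45·391)/556⌋ = ⌊17986/556⌋ − ⌊17595/556⌋ = 32 − 31 = 1
n=46: ⌊(47·391)/556⌋ − ⌊(46·391)/556⌋ = ⌊18377/556⌋ − ⌊17986/556⌋ = 33 − 32 = 1
n=47: ⌊(48·391)/556⌋ − ⌊(47·391)/556⌋ = ⌊18768/556⌋ − ⌊18377/556⌋ = 33 − 33 = 0
n=48: ⌊(49·391)/556⌋ − ⌊(48·391)/556⌋ = ⌊19159/556⌋ − ⌊18768/556⌋ = 34 − 33 = 1
n=49: ⌊(50·391)/556⌋ − ⌊(49·391)/556⌋ = ⌊19550/556⌋ − ⌊19159/556⌋ = 35 − 34 = 1
n=50: ⌊(51·391)/556⌋ − ⌊(50·391)/556⌋ = ⌊19941/556⌋ − ⌊19550/556⌋ = 35 − 35 = 0
n=51: ⌊(52·391)/556⌋ − ⌊(51·391)/556⌋ = ⌊20332/556⌋ − ⌊19941/556⌋ = 36 − 35 = 1
n=52: ⌊(53·391)/556⌋ − ⌊(52·391)/556⌋ = ⌊20723/556⌋ − ⌊20332/556⌋ = 37 − 36 = 1
n=53: ⌊(54·391)/556⌋ − ⌊(53·391)/556⌋ = ⌊21114/556⌋ − ⌊20723/556⌋ = 37 − 37 = 0
n=54: ⌊(55·391)/556⌋ − ⌊(54·391)/556⌋ = ⌊21505/556⌋ − ⌊21114/556⌋ = 38 − 37 = 1
n=55: ⌊(56·391)/556⌋ − ⌊(55·391)/556⌋ = ⌊21896/556⌋ − ⌊21505/556⌋ = 39 − 38 = 1
n=56: ⌊(57·391)/556⌋ − ⌊(56·391)/556⌋ = ⌊22287/556⌋ − ⌊21896/556⌋ = 40 − 39 = 1
n=57: ⌊(58·391)/556⌋ − ⌊(57·391)/556⌋ = ⌊22678/556⌋ − ⌊22287/556⌋ = 40 − 40 = 0
n=58: ⌊(59·391)/556⌋ − ⌊(58·391)/556⌋ = ⌊23069/556⌋ − ⌊22678/556⌋ = 41 − 40 = 1
n=59: ⌊(60·391)/556⌋ − ⌊(59·391)/556⌋ = ⌊23460/556⌋ − ⌊23069/556⌋ = 42 − 41 = 1
n=60: ⌊(61·391)/556⌋ − ⌊(60·391)/556⌋ = ⌊23851/556⌋ − ⌊23460/556⌋ = 42 − 42 = 0
n=61: ⌊(62·391)/556⌋ − ⌊(61·391)/556⌋ = ⌊24242/556⌋ − ⌊23851/556⌋ = 43 − 42 = 1
n=62: ⌊(63·391)/556⌋ − ⌊(62·391)/556⌋ = ⌊24633/556⌋ − ⌊24242/556⌋ = 44 − 43 = 1
n=63: ⌊(64·391)/556⌋ − ⌊(63·391)/556⌋ = ⌊25024/556⌋ − ⌊24633/556⌋ = 45 − 44 = 1
n=64: ⌊(65·391)/556⌋ − ⌊(64·391)/556⌋ = ⌊25415/556⌋ − ⌊25024/556⌋ = 45 − 45 = 0
n=65: ⌊(66·391)/556⌋ − ⌊(65·391)/556⌋ = ⌊25806/556⌋ − ⌊25415/556⌋ = 46 − 45 = 1
n=66: ⌊(67·391)/556⌋ − ⌊(66·391)/556⌋ = ⌊26197/556⌋ − ⌊25806/556⌋ = 47 − 46 = 1
n=67: ⌊(68·391)/556⌋ − ⌊(67·391)/556⌋ = ⌊26588/556⌋ − ⌊26197/556⌋ = 47 − 47 = 0
n=68: ⌊(69·391)/556⌋ − ⌊(68·391)/556⌋ = ⌊26979/556⌋ − ⌊26588/556⌋ = 48 − 47 = 1
n=69: ⌊(70·391)/556⌋ − ⌊(69·391)/556⌋ = ⌊27370/556⌋ − ⌊26979/556⌋ = 49 − 48 = 1
n=70: ⌊(71·391)/556⌋ − ⌊(70·391)/556⌋ = ⌊27761/556⌋ − ⌊27370/556⌋ = 49 − 49 = 0
n=71: ⌊(72·391)/556⌋ − ⌊(71·391)/556⌋ = ⌊28152/556⌋ − ⌊27761/556⌋ = 50 − 49 = 1
n=72: ⌊(73·391)/556⌋ − ⌊(72·391)/556⌋ = ⌊28543/556⌋ − ⌊28152/556⌋ = 51 − 50 = 1
n=73: ⌊(74·391)/556⌋ − ⌊(73·391)/556⌋ = ⌊28934/556⌋ − ⌊28543/556⌋ = 52 − 51 = 1
n=74: ⌊(75·391)/556⌋ − ⌊(74·391)/556⌋ = ⌊29325/556⌋ − ⌊28934/556⌋ = 52 − 52 = 0
n=75: ⌊(76·391)/556⌋ − ⌊(75·391)/556⌋ = ⌊29716/556⌋ − ⌊29325/556⌋ = 53 − 52 = 1
n=76: ⌊(77·391)/556⌋ − ⌊(76·391)/556⌋ = ⌊30107/556⌋ − ⌊29716/556⌋ = 54 − 53 = 1
n=77: ⌊(78·391)/556⌋ − ⌊(77·391)/556⌋ = ⌊30498/556⌋ − ⌊30107/556⌋ = 54 − 54 = 0
n=78: ⌊(79·391)/556⌋ − ⌊(78·391)/556⌋ = ⌊30889/556⌋ − ⌊30498/556⌋ = 55 − 54 = 1
n=79: ⌊(80·391)/556⌋ − ⌊(79·391)/556⌋ = ⌊31280/556⌋ − ⌊30889/556⌋ = 56 − 55 = 1
n=80: ⌊(81·391)/556⌋ − ⌊(80·391)/556⌋ = ⌊31671/556⌋ − ⌊31280/556⌋ = 56 − 56 = 0
n=81: ⌊(82·391)/556⌋ − ⌊(81·391)/556⌋ = ⌊32062/556⌋ − ⌊31671/556⌋ = 57 − 56 = 1
n=82: ⌊(83·391)/556⌋ − ⌊(82·391)/556⌋ = ⌊32453/556⌋ − ⌊32062/556⌋ = 58 − 57 = 1
n=83: ⌊(84·391)/556⌋ − ⌊(83·391)/556⌋ = ⌊32844/556⌋ − ⌊32453/556⌋ = 59 − 58 = 1
n=84: ⌊(85·391)/556⌋ − ⌊(84·391)/556⌋ = ⌊33235/556⌋ − ⌊32844/556⌋ = 59 − 59 = 0
n=85: ⌊(86·391)/556⌋ − ⌊(85·391)/556⌋ = ⌊33626/556⌋ − ⌊33235/556⌋ = 60 − 59 = 1
n=86: ⌊(87·391)/556⌋ − ⌊(86·391)/556⌋ = ⌊34017/556⌋ − ⌊33626/556⌋ = 61 − 60 = 1
n=87: ⌊(88·391)/556⌋ − ⌊(87·391)/556⌋ = ⌊34408/556⌋ − ⌊34017/556⌋ = 61 − 61 = 0
n=88: ⌊(89·391)/556⌋ − ⌊(88·391)/556⌋ = ⌊34799/556⌋ − ⌊34408/556⌋ = 62 − 61 = 1
n=89: ⌊(90·391)/556⌋ − ⌊(89·391)/556⌋ = ⌊35190/556⌋ − ⌊34799/556⌋ = 63 − 62 = 1
n=90: ⌊(91·391)/556⌋ − ⌊(90·391)/556⌋ = ⌊35581/556⌋ − ⌊35190/556⌋ = 63 − 63 = 0
n=91: ⌊(92·391)/556⌋ − ⌊(91·391)/556⌋ = ⌊35972/556⌋ − ⌊35581/556⌋ = 64 − 63 = 1
n=92: ⌊(93·391)/556⌋ − ⌊(92·391)/556⌋ = ⌊36363/556⌋ − ⌊35972/556⌋ = 65 − 64 = 1
n=93: ⌊(94·391)/556⌋ − ⌊(93·391)/556⌋ = ⌊36754/556⌋ − ⌊36363/556⌋ = 66 − 65 = 1
n=94: ⌊(95·391)/556⌋ − ⌊(94·391)/556⌋ = ⌊37145/556⌋ − ⌊36754/556⌋ = 66 − 66 = 0
n=95: ⌊(96·391)/556⌋ − ⌊(95·391)/556⌋ = ⌊37536/556⌋ − ⌊37145/556⌋ = 67 − 66 = 1
n=96: ⌊(97·391)/556⌋ − ⌊(96·391)/556⌋ = ⌊37927/556⌋ − ⌊37536/556⌋ = 68 − 67 = 1
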